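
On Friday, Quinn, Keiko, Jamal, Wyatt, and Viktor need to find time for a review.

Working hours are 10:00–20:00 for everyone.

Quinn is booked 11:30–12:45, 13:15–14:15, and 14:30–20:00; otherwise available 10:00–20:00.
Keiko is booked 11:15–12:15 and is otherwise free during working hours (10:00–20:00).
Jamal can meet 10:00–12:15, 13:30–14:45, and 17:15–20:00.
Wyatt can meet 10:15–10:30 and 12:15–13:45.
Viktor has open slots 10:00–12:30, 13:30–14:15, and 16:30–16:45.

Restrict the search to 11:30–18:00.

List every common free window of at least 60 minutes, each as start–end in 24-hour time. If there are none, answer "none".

none

Quinn free within 10:00–20:00: 10:00–11:30, 12:45–13:15, 14:15–14:30.
Keiko free within 10:00–20:00: 10:00–11:15, 12:15–20:00.
Quinn ∩ Keiko: 10:00–11:15, 12:45–13:15, 14:15–14:30.
Quinn ∩ Keiko ∩ Jamal: 10:00–11:15, 14:15–14:30.
Quinn ∩ Keiko ∩ Jamal ∩ Wyatt: 10:15–10:30.
Quinn ∩ Keiko ∩ Jamal ∩ Wyatt ∩ Viktor: 10:15–10:30.
Restricted to 11:30–18:00: (none).
Windows ≥ 60 min: (none).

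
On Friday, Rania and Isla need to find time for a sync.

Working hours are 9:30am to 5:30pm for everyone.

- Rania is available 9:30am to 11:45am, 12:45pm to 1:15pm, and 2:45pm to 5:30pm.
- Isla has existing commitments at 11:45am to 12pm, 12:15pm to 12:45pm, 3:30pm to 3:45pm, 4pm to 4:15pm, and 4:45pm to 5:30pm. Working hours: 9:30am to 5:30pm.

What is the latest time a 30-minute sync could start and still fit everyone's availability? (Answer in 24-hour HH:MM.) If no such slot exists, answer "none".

Isla free within 09:30–17:30: 09:30–11:45, 12:00–12:15, 12:45–15:30, 15:45–16:00, 16:15–16:45.
Rania ∩ Isla: 09:30–11:45, 12:45–13:15, 14:45–15:30, 15:45–16:00, 16:15–16:45.
Windows ≥ 30 min: 09:30–11:45, 12:45–13:15, 14:45–15:30, 16:15–16:45.
Latest start in the last window 16:15–16:45 is 16:45 − 30 min = 16:15.

16:15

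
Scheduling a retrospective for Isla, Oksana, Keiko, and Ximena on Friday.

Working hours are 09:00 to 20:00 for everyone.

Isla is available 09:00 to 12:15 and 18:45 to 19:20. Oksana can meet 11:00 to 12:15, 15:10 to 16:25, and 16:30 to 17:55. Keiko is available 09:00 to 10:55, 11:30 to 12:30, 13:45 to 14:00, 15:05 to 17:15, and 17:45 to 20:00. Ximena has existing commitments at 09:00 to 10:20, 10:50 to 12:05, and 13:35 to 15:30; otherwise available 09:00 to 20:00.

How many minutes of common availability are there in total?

10 minutes

Ximena free within 09:00–20:00: 10:20–10:50, 12:05–13:35, 15:30–20:00.
Isla ∩ Oksana: 11:00–12:15.
Isla ∩ Oksana ∩ Keiko: 11:30–12:15.
Isla ∩ Oksana ∩ Keiko ∩ Ximena: 12:05–12:15.
Total common minutes: 10.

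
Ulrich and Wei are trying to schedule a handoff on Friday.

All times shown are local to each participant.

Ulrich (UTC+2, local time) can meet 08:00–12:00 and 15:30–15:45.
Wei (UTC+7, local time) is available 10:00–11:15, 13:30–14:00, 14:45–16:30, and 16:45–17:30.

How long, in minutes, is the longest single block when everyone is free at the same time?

105 minutes

Ulrich → UTC: 06:00–10:00, 13:30–13:45.
Wei → UTC: 03:00–04:15, 06:30–07:00, 07:45–09:30, 09:45–10:30.
Ulrich ∩ Wei: 06:30–07:00, 07:45–09:30, 09:45–10:00.
Common window lengths: 30, 105, 15 min; longest is 105.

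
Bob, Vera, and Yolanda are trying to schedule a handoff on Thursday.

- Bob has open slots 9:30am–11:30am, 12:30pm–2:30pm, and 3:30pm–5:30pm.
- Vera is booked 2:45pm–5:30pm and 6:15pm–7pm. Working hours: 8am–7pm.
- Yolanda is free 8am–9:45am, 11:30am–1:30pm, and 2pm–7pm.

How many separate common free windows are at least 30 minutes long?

Vera free within 08:00–19:00: 08:00–14:45, 17:30–18:15.
Bob ∩ Vera: 09:30–11:30, 12:30–14:30.
Bob ∩ Vera ∩ Yolanda: 09:30–09:45, 12:30–13:30, 14:00–14:30.
Windows ≥ 30 min: 12:30–13:30, 14:00–14:30.
That's 2 windows.

2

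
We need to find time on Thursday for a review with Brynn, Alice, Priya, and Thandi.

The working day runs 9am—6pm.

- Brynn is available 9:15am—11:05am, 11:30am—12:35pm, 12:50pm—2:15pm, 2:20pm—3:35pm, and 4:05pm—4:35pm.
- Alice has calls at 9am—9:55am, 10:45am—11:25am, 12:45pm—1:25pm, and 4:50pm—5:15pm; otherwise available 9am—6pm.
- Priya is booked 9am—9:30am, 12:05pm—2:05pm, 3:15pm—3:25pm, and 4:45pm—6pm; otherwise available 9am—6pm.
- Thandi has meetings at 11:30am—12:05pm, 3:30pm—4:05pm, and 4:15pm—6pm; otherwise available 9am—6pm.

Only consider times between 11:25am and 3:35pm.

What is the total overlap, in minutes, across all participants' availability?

70 minutes

Alice free within 09:00–18:00: 09:55–10:45, 11:25–12:45, 13:25–16:50, 17:15–18:00.
Priya free within 09:00–18:00: 09:30–12:05, 14:05–15:15, 15:25–16:45.
Thandi free within 09:00–18:00: 09:00–11:30, 12:05–15:30, 16:05–16:15.
Brynn ∩ Alice: 09:55–10:45, 11:30–12:35, 13:25–14:15, 14:20–15:35, 16:05–16:35.
Brynn ∩ Alice ∩ Priya: 09:55–10:45, 11:30–12:05, 14:05–14:15, 14:20–15:15, 15:25–15:35, 16:05–16:35.
Brynn ∩ Alice ∩ Priya ∩ Thandi: 09:55–10:45, 14:05–14:15, 14:20–15:15, 15:25–15:30, 16:05–16:15.
Restricted to 11:25–15:35: 14:05–14:15, 14:20–15:15, 15:25–15:30.
Total common minutes: 10 + 55 + 5 = 70.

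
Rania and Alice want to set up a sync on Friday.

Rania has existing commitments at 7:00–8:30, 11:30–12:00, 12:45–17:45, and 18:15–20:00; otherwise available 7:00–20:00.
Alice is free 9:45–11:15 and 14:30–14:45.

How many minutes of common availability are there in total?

90 minutes

Rania free within 07:00–20:00: 08:30–11:30, 12:00–12:45, 17:45–18:15.
Rania ∩ Alice: 09:45–11:15.
Total common minutes: 90.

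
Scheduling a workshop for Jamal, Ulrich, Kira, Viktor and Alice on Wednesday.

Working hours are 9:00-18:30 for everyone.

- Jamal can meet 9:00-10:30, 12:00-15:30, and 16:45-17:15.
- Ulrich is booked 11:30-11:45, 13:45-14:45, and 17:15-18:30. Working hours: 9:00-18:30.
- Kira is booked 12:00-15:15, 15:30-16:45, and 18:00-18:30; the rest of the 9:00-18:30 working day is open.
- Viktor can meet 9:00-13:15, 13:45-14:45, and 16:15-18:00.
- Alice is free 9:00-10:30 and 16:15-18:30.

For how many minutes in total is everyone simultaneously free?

Ulrich free within 09:00–18:30: 09:00–11:30, 11:45–13:45, 14:45–17:15.
Kira free within 09:00–18:30: 09:00–12:00, 15:15–15:30, 16:45–18:00.
Jamal ∩ Ulrich: 09:00–10:30, 12:00–13:45, 14:45–15:30, 16:45–17:15.
Jamal ∩ Ulrich ∩ Kira: 09:00–10:30, 15:15–15:30, 16:45–17:15.
Jamal ∩ Ulrich ∩ Kira ∩ Viktor: 09:00–10:30, 16:45–17:15.
Jamal ∩ Ulrich ∩ Kira ∩ Viktor ∩ Alice: 09:00–10:30, 16:45–17:15.
Total common minutes: 90 + 30 = 120.

120 minutes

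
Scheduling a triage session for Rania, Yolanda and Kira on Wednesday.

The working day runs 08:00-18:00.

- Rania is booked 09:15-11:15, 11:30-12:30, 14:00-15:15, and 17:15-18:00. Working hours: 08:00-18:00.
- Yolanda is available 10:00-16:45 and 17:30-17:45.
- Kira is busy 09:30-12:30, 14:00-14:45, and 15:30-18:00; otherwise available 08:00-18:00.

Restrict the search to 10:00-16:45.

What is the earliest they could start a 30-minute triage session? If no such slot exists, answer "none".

Rania free within 08:00–18:00: 08:00–09:15, 11:15–11:30, 12:30–14:00, 15:15–17:15.
Kira free within 08:00–18:00: 08:00–09:30, 12:30–14:00, 14:45–15:30.
Rania ∩ Yolanda: 11:15–11:30, 12:30–14:00, 15:15–16:45.
Rania ∩ Yolanda ∩ Kira: 12:30–14:00, 15:15–15:30.
Restricted to 10:00–16:45: 12:30–14:00, 15:15–15:30.
Windows ≥ 30 min: 12:30–14:00.
Earliest such window starts at 12:30.

12:30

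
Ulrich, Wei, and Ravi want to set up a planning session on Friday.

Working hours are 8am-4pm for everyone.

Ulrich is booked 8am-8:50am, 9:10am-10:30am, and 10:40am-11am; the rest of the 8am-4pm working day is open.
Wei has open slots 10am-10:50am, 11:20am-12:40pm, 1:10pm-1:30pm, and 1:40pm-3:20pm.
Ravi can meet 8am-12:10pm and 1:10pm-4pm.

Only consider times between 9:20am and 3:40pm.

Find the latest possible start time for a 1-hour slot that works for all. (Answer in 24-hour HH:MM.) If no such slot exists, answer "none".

14:20

Ulrich free within 08:00–16:00: 08:50–09:10, 10:30–10:40, 11:00–16:00.
Ulrich ∩ Wei: 10:30–10:40, 11:20–12:40, 13:10–13:30, 13:40–15:20.
Ulrich ∩ Wei ∩ Ravi: 10:30–10:40, 11:20–12:10, 13:10–13:30, 13:40–15:20.
Restricted to 09:20–15:40: 10:30–10:40, 11:20–12:10, 13:10–13:30, 13:40–15:20.
Windows ≥ 60 min: 13:40–15:20.
Latest start in the last window 13:40–15:20 is 15:20 − 60 min = 14:20.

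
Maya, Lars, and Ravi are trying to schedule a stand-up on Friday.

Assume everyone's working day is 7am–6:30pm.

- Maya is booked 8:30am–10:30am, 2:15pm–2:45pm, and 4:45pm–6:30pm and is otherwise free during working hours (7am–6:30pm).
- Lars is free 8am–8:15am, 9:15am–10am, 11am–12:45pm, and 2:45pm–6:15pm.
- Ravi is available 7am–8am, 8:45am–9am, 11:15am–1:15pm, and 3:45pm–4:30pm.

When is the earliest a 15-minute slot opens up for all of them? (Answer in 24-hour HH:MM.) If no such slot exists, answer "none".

11:15

Maya free within 07:00–18:30: 07:00–08:30, 10:30–14:15, 14:45–16:45.
Maya ∩ Lars: 08:00–08:15, 11:00–12:45, 14:45–16:45.
Maya ∩ Lars ∩ Ravi: 11:15–12:45, 15:45–16:30.
Windows ≥ 15 min: 11:15–12:45, 15:45–16:30.
Earliest such window starts at 11:15.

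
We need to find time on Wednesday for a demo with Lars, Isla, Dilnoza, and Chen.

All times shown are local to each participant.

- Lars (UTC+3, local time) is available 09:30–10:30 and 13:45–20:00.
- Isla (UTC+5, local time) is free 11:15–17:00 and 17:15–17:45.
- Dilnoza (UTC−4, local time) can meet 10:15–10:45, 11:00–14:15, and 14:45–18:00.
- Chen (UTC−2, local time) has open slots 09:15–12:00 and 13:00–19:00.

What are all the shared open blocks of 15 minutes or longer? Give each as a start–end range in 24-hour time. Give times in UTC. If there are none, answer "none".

none

Lars → UTC: 06:30–07:30, 10:45–17:00.
Isla → UTC: 06:15–12:00, 12:15–12:45.
Dilnoza → UTC: 14:15–14:45, 15:00–18:15, 18:45–22:00.
Chen → UTC: 11:15–14:00, 15:00–21:00.
Lars ∩ Isla: 06:30–07:30, 10:45–12:00, 12:15–12:45.
Lars ∩ Isla ∩ Dilnoza: (none).
Lars ∩ Isla ∩ Dilnoza ∩ Chen: (none).
Windows ≥ 15 min: (none).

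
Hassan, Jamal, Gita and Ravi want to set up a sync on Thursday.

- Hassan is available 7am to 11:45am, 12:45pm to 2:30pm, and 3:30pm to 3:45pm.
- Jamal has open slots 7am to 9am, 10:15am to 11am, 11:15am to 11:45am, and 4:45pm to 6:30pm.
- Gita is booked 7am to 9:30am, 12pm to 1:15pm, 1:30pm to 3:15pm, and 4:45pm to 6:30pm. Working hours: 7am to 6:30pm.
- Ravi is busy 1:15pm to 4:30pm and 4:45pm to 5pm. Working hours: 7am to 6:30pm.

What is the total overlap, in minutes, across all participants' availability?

Gita free within 07:00–18:30: 09:30–12:00, 13:15–13:30, 15:15–16:45.
Ravi free within 07:00–18:30: 07:00–13:15, 16:30–16:45, 17:00–18:30.
Hassan ∩ Jamal: 07:00–09:00, 10:15–11:00, 11:15–11:45.
Hassan ∩ Jamal ∩ Gita: 10:15–11:00, 11:15–11:45.
Hassan ∩ Jamal ∩ Gita ∩ Ravi: 10:15–11:00, 11:15–11:45.
Total common minutes: 45 + 30 = 75.

75 minutes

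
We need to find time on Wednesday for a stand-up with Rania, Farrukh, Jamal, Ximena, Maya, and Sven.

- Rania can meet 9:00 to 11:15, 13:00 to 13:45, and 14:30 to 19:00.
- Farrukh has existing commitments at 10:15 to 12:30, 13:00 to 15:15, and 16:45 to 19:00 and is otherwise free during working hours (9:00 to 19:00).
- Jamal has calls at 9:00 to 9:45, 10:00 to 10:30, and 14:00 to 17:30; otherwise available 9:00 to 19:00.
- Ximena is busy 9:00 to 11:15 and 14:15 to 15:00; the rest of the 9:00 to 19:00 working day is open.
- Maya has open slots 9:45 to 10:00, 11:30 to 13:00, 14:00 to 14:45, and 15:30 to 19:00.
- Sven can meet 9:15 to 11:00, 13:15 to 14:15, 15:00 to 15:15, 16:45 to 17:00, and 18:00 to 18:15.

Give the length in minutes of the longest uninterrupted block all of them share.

0 minutes

Farrukh free within 09:00–19:00: 09:00–10:15, 12:30–13:00, 15:15–16:45.
Jamal free within 09:00–19:00: 09:45–10:00, 10:30–14:00, 17:30–19:00.
Ximena free within 09:00–19:00: 11:15–14:15, 15:00–19:00.
Rania ∩ Farrukh: 09:00–10:15, 15:15–16:45.
Rania ∩ Farrukh ∩ Jamal: 09:45–10:00.
Rania ∩ Farrukh ∩ Jamal ∩ Ximena: (none).
Rania ∩ Farrukh ∩ Jamal ∩ Ximena ∩ Maya: (none).
Rania ∩ Farrukh ∩ Jamal ∩ Ximena ∩ Maya ∩ Sven: (none).
No common window.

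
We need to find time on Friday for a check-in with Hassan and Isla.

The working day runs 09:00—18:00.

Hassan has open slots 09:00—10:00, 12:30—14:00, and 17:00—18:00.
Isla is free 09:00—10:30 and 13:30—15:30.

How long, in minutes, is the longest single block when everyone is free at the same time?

Hassan ∩ Isla: 09:00–10:00, 13:30–14:00.
Common window lengths: 60, 30 min; longest is 60.

60 minutes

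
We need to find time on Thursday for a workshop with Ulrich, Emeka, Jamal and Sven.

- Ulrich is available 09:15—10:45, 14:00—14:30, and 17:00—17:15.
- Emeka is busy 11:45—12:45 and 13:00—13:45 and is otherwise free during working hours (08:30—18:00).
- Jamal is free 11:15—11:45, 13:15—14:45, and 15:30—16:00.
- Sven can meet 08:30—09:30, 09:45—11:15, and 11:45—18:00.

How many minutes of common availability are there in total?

30 minutes

Emeka free within 08:30–18:00: 08:30–11:45, 12:45–13:00, 13:45–18:00.
Ulrich ∩ Emeka: 09:15–10:45, 14:00–14:30, 17:00–17:15.
Ulrich ∩ Emeka ∩ Jamal: 14:00–14:30.
Ulrich ∩ Emeka ∩ Jamal ∩ Sven: 14:00–14:30.
Total common minutes: 30.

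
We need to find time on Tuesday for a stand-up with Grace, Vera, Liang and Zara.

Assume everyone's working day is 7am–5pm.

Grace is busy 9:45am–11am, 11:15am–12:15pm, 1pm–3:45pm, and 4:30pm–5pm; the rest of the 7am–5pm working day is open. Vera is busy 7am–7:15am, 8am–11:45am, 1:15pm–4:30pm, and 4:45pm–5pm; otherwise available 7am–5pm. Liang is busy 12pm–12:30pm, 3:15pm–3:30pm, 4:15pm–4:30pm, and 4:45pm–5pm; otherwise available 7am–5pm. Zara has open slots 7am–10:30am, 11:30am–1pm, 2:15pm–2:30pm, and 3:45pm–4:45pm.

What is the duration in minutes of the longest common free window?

Grace free within 07:00–17:00: 07:00–09:45, 11:00–11:15, 12:15–13:00, 15:45–16:30.
Vera free within 07:00–17:00: 07:15–08:00, 11:45–13:15, 16:30–16:45.
Liang free within 07:00–17:00: 07:00–12:00, 12:30–15:15, 15:30–16:15, 16:30–16:45.
Grace ∩ Vera: 07:15–08:00, 12:15–13:00.
Grace ∩ Vera ∩ Liang: 07:15–08:00, 12:30–13:00.
Grace ∩ Vera ∩ Liang ∩ Zara: 07:15–08:00, 12:30–13:00.
Common window lengths: 45, 30 min; longest is 45.

45 minutes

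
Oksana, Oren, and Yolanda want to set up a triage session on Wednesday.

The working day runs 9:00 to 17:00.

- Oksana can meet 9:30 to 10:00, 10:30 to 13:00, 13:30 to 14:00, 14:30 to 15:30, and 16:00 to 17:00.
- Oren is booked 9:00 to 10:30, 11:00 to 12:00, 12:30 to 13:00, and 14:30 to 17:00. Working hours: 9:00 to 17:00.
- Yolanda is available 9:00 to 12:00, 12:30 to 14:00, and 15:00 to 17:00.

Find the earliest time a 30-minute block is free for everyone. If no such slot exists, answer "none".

10:30

Oren free within 09:00–17:00: 10:30–11:00, 12:00–12:30, 13:00–14:30.
Oksana ∩ Oren: 10:30–11:00, 12:00–12:30, 13:30–14:00.
Oksana ∩ Oren ∩ Yolanda: 10:30–11:00, 13:30–14:00.
Windows ≥ 30 min: 10:30–11:00, 13:30–14:00.
Earliest such window starts at 10:30.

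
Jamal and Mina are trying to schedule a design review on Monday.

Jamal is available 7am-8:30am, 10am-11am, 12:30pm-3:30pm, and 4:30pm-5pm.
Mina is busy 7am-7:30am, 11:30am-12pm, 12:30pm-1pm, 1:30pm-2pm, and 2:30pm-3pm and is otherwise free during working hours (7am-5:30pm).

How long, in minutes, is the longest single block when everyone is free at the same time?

Mina free within 07:00–17:30: 07:30–11:30, 12:00–12:30, 13:00–13:30, 14:00–14:30, 15:00–17:30.
Jamal ∩ Mina: 07:30–08:30, 10:00–11:00, 13:00–13:30, 14:00–14:30, 15:00–15:30, 16:30–17:00.
Common window lengths: 60, 60, 30, 30, 30, 30 min; longest is 60.

60 minutes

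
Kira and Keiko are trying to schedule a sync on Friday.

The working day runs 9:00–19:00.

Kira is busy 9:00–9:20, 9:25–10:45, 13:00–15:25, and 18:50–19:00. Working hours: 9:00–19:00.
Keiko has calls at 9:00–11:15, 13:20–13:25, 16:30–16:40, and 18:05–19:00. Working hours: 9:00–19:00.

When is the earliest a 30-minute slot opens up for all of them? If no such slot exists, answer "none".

11:15

Kira free within 09:00–19:00: 09:20–09:25, 10:45–13:00, 15:25–18:50.
Keiko free within 09:00–19:00: 11:15–13:20, 13:25–16:30, 16:40–18:05.
Kira ∩ Keiko: 11:15–13:00, 15:25–16:30, 16:40–18:05.
Windows ≥ 30 min: 11:15–13:00, 15:25–16:30, 16:40–18:05.
Earliest such window starts at 11:15.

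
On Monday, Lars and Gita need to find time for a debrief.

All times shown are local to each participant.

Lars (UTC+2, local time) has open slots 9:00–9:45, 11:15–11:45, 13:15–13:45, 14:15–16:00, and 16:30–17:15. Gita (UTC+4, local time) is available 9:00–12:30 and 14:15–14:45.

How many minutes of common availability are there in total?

45 minutes

Lars → UTC: 07:00–07:45, 09:15–09:45, 11:15–11:45, 12:15–14:00, 14:30–15:15.
Gita → UTC: 05:00–08:30, 10:15–10:45.
Lars ∩ Gita: 07:00–07:45.
Total common minutes: 45.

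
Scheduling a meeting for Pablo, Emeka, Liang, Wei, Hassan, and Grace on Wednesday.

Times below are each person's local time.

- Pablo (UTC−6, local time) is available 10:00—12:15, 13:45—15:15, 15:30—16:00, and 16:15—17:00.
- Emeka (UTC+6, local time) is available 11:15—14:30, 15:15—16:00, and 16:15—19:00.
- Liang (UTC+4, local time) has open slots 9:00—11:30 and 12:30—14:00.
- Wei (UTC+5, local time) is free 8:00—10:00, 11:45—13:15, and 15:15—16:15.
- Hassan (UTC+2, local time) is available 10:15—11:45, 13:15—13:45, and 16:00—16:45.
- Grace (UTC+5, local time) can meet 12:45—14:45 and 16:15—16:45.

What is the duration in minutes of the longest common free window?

Pablo → UTC: 16:00–18:15, 19:45–21:15, 21:30–22:00, 22:15–23:00.
Emeka → UTC: 05:15–08:30, 09:15–10:00, 10:15–13:00.
Liang → UTC: 05:00–07:30, 08:30–10:00.
Wei → UTC: 03:00–05:00, 06:45–08:15, 10:15–11:15.
Hassan → UTC: 08:15–09:45, 11:15–11:45, 14:00–14:45.
Grace → UTC: 07:45–09:45, 11:15–11:45.
Pablo ∩ Emeka: (none).
Pablo ∩ Emeka ∩ Liang: (none).
Pablo ∩ Emeka ∩ Liang ∩ Wei: (none).
Pablo ∩ Emeka ∩ Liang ∩ Wei ∩ Hassan: (none).
Pablo ∩ Emeka ∩ Liang ∩ Wei ∩ Hassan ∩ Grace: (none).
No common window.

0 minutes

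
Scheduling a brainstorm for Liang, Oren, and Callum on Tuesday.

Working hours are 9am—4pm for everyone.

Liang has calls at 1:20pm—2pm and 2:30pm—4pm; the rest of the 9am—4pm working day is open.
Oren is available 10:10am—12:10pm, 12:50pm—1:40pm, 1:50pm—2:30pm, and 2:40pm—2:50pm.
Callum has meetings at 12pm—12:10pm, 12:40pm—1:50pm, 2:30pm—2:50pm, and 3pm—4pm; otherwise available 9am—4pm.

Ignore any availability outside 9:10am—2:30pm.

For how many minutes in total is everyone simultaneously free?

140 minutes

Liang free within 09:00–16:00: 09:00–13:20, 14:00–14:30.
Callum free within 09:00–16:00: 09:00–12:00, 12:10–12:40, 13:50–14:30, 14:50–15:00.
Liang ∩ Oren: 10:10–12:10, 12:50–13:20, 14:00–14:30.
Liang ∩ Oren ∩ Callum: 10:10–12:00, 14:00–14:30.
Restricted to 09:10–14:30: 10:10–12:00, 14:00–14:30.
Total common minutes: 110 + 30 = 140.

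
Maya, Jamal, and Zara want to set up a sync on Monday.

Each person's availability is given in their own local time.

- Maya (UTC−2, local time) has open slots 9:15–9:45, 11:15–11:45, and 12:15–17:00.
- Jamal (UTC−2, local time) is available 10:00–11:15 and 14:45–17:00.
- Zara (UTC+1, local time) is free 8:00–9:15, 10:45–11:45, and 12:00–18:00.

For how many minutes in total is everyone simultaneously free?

15 minutes

Maya → UTC: 11:15–11:45, 13:15–13:45, 14:15–19:00.
Jamal → UTC: 12:00–13:15, 16:45–19:00.
Zara → UTC: 07:00–08:15, 09:45–10:45, 11:00–17:00.
Maya ∩ Jamal: 16:45–19:00.
Maya ∩ Jamal ∩ Zara: 16:45–17:00.
Total common minutes: 15.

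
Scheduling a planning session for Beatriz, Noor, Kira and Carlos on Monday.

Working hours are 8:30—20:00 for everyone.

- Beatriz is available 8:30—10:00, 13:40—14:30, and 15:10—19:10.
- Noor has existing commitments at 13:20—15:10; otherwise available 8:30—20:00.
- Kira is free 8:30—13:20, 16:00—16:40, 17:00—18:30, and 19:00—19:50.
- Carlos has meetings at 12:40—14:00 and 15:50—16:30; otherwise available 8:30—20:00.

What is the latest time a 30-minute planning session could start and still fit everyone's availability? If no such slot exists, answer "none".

18:00

Noor free within 08:30–20:00: 08:30–13:20, 15:10–20:00.
Carlos free within 08:30–20:00: 08:30–12:40, 14:00–15:50, 16:30–20:00.
Beatriz ∩ Noor: 08:30–10:00, 15:10–19:10.
Beatriz ∩ Noor ∩ Kira: 08:30–10:00, 16:00–16:40, 17:00–18:30, 19:00–19:10.
Beatriz ∩ Noor ∩ Kira ∩ Carlos: 08:30–10:00, 16:30–16:40, 17:00–18:30, 19:00–19:10.
Windows ≥ 30 min: 08:30–10:00, 17:00–18:30.
Latest start in the last window 17:00–18:30 is 18:30 − 30 min = 18:00.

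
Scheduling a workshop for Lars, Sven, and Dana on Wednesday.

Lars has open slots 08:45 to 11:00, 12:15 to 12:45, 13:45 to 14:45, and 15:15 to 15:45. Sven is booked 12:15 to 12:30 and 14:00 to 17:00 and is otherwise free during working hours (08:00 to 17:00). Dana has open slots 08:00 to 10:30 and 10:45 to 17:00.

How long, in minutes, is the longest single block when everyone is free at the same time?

105 minutes

Sven free within 08:00–17:00: 08:00–12:15, 12:30–14:00.
Lars ∩ Sven: 08:45–11:00, 12:30–12:45, 13:45–14:00.
Lars ∩ Sven ∩ Dana: 08:45–10:30, 10:45–11:00, 12:30–12:45, 13:45–14:00.
Common window lengths: 105, 15, 15, 15 min; longest is 105.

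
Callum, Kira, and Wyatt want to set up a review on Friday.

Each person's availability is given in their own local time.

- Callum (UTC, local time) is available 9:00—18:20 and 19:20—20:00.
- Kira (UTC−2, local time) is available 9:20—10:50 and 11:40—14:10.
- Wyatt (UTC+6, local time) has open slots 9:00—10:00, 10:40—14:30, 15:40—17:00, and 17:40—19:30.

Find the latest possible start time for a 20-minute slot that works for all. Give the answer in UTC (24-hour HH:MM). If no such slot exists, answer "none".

12:30

Callum → UTC: 09:00–18:20, 19:20–20:00.
Kira → UTC: 11:20–12:50, 13:40–16:10.
Wyatt → UTC: 03:00–04:00, 04:40–08:30, 09:40–11:00, 11:40–13:30.
Callum ∩ Kira: 11:20–12:50, 13:40–16:10.
Callum ∩ Kira ∩ Wyatt: 11:40–12:50.
Windows ≥ 20 min: 11:40–12:50.
Latest start in the last window 11:40–12:50 is 12:50 − 20 min = 12:30.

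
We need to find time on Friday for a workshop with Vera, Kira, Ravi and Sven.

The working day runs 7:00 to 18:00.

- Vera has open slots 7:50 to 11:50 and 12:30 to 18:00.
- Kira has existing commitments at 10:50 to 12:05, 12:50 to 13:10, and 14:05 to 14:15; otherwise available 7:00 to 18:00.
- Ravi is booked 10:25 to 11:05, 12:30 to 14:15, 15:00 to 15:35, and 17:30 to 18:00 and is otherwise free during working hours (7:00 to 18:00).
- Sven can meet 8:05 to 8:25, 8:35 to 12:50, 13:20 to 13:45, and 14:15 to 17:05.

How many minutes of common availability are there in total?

Kira free within 07:00–18:00: 07:00–10:50, 12:05–12:50, 13:10–14:05, 14:15–18:00.
Ravi free within 07:00–18:00: 07:00–10:25, 11:05–12:30, 14:15–15:00, 15:35–17:30.
Vera ∩ Kira: 07:50–10:50, 12:30–12:50, 13:10–14:05, 14:15–18:00.
Vera ∩ Kira ∩ Ravi: 07:50–10:25, 14:15–15:00, 15:35–17:30.
Vera ∩ Kira ∩ Ravi ∩ Sven: 08:05–08:25, 08:35–10:25, 14:15–15:00, 15:35–17:05.
Total common minutes: 20 + 110 + 45 + 90 = 265.

265 minutes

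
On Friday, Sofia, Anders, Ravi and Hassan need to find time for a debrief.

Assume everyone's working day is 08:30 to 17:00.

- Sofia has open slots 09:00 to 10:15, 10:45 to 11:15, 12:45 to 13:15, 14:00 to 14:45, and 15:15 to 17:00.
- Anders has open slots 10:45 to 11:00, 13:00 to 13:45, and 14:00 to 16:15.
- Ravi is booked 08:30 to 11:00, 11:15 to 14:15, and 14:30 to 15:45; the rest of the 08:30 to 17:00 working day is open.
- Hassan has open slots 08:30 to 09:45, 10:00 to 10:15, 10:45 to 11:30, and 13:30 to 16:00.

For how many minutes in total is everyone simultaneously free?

Ravi free within 08:30–17:00: 11:00–11:15, 14:15–14:30, 15:45–17:00.
Sofia ∩ Anders: 10:45–11:00, 13:00–13:15, 14:00–14:45, 15:15–16:15.
Sofia ∩ Anders ∩ Ravi: 14:15–14:30, 15:45–16:15.
Sofia ∩ Anders ∩ Ravi ∩ Hassan: 14:15–14:30, 15:45–16:00.
Total common minutes: 15 + 15 = 30.

30 minutes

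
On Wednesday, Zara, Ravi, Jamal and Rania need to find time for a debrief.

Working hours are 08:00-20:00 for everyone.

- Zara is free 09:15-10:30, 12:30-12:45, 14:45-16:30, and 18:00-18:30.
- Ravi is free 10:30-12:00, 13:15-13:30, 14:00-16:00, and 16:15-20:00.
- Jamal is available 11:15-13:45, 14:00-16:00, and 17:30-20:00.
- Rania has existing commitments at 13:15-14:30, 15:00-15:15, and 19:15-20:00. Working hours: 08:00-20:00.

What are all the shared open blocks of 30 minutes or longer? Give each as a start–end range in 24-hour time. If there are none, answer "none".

Rania free within 08:00–20:00: 08:00–13:15, 14:30–15:00, 15:15–19:15.
Zara ∩ Ravi: 14:45–16:00, 16:15–16:30, 18:00–18:30.
Zara ∩ Ravi ∩ Jamal: 14:45–16:00, 18:00–18:30.
Zara ∩ Ravi ∩ Jamal ∩ Rania: 14:45–15:00, 15:15–16:00, 18:00–18:30.
Windows ≥ 30 min: 15:15–16:00, 18:00–18:30.

15:15–16:00, 18:00–18:30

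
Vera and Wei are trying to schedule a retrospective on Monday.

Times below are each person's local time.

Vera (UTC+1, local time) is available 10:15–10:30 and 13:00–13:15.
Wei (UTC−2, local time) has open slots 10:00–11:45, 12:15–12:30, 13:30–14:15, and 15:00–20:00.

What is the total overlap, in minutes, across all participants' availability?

Vera → UTC: 09:15–09:30, 12:00–12:15.
Wei → UTC: 12:00–13:45, 14:15–14:30, 15:30–16:15, 17:00–22:00.
Vera ∩ Wei: 12:00–12:15.
Total common minutes: 15.

15 minutes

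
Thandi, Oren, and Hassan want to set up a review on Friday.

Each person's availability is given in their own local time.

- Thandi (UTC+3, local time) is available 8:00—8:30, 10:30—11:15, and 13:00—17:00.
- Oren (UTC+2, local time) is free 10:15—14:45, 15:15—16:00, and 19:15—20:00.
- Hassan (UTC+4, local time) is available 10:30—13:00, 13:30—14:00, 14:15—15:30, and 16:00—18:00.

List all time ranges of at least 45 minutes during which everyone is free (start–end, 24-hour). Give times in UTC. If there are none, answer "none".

10:15–11:30, 12:00–12:45, 13:15–14:00

Thandi → UTC: 05:00–05:30, 07:30–08:15, 10:00–14:00.
Oren → UTC: 08:15–12:45, 13:15–14:00, 17:15–18:00.
Hassan → UTC: 06:30–09:00, 09:30–10:00, 10:15–11:30, 12:00–14:00.
Thandi ∩ Oren: 10:00–12:45, 13:15–14:00.
Thandi ∩ Oren ∩ Hassan: 10:15–11:30, 12:00–12:45, 13:15–14:00.
Windows ≥ 45 min: 10:15–11:30, 12:00–12:45, 13:15–14:00.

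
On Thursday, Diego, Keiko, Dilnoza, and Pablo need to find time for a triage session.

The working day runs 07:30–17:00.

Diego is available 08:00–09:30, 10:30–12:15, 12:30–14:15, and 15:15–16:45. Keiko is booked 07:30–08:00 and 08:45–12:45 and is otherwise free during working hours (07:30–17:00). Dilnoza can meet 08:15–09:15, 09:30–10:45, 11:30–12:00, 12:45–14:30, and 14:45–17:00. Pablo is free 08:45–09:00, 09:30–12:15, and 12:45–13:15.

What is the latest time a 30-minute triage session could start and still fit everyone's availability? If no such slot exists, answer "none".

12:45

Keiko free within 07:30–17:00: 08:00–08:45, 12:45–17:00.
Diego ∩ Keiko: 08:00–08:45, 12:45–14:15, 15:15–16:45.
Diego ∩ Keiko ∩ Dilnoza: 08:15–08:45, 12:45–14:15, 15:15–16:45.
Diego ∩ Keiko ∩ Dilnoza ∩ Pablo: 12:45–13:15.
Windows ≥ 30 min: 12:45–13:15.
Latest start in the last window 12:45–13:15 is 13:15 − 30 min = 12:45.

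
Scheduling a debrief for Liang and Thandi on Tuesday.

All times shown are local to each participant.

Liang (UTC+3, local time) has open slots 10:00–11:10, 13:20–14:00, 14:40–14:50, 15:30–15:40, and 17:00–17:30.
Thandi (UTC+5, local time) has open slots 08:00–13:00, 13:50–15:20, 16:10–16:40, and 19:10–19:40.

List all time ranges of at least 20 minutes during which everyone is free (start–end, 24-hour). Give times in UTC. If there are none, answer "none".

07:00–08:00, 14:10–14:30

Liang → UTC: 07:00–08:10, 10:20–11:00, 11:40–11:50, 12:30–12:40, 14:00–14:30.
Thandi → UTC: 03:00–08:00, 08:50–10:20, 11:10–11:40, 14:10–14:40.
Liang ∩ Thandi: 07:00–08:00, 14:10–14:30.
Windows ≥ 20 min: 07:00–08:00, 14:10–14:30.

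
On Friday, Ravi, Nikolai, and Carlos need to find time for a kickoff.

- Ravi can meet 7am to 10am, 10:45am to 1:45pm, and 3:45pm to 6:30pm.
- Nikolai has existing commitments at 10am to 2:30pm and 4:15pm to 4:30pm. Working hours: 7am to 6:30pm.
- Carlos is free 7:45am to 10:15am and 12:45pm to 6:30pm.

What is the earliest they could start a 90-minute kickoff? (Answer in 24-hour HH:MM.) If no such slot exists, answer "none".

Nikolai free within 07:00–18:30: 07:00–10:00, 14:30–16:15, 16:30–18:30.
Ravi ∩ Nikolai: 07:00–10:00, 15:45–16:15, 16:30–18:30.
Ravi ∩ Nikolai ∩ Carlos: 07:45–10:00, 15:45–16:15, 16:30–18:30.
Windows ≥ 90 min: 07:45–10:00, 16:30–18:30.
Earliest such window starts at 07:45.

07:45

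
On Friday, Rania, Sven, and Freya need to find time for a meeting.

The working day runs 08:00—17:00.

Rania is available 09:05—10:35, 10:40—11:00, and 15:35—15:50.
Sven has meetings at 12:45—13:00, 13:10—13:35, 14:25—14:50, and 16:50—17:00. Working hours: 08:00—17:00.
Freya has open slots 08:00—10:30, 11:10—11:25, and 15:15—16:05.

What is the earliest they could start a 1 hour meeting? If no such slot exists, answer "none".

Sven free within 08:00–17:00: 08:00–12:45, 13:00–13:10, 13:35–14:25, 14:50–16:50.
Rania ∩ Sven: 09:05–10:35, 10:40–11:00, 15:35–15:50.
Rania ∩ Sven ∩ Freya: 09:05–10:30, 15:35–15:50.
Windows ≥ 60 min: 09:05–10:30.
Earliest such window starts at 09:05.

09:05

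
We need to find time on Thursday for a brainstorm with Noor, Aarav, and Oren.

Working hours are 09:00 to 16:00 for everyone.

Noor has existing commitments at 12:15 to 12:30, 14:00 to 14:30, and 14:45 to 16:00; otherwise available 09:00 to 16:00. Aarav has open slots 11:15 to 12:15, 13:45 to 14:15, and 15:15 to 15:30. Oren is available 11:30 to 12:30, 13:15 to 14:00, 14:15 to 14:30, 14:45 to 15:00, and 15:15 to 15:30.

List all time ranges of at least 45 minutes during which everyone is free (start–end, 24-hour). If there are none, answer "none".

Noor free within 09:00–16:00: 09:00–12:15, 12:30–14:00, 14:30–14:45.
Noor ∩ Aarav: 11:15–12:15, 13:45–14:00.
Noor ∩ Aarav ∩ Oren: 11:30–12:15, 13:45–14:00.
Windows ≥ 45 min: 11:30–12:15.

11:30–12:15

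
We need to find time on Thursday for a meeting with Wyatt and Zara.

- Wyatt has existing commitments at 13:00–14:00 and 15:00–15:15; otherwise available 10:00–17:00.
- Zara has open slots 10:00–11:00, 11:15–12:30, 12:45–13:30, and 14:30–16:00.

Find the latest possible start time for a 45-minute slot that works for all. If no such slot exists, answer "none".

15:15

Wyatt free within 10:00–17:00: 10:00–13:00, 14:00–15:00, 15:15–17:00.
Wyatt ∩ Zara: 10:00–11:00, 11:15–12:30, 12:45–13:00, 14:30–15:00, 15:15–16:00.
Windows ≥ 45 min: 10:00–11:00, 11:15–12:30, 15:15–16:00.
Latest start in the last window 15:15–16:00 is 16:00 − 45 min = 15:15.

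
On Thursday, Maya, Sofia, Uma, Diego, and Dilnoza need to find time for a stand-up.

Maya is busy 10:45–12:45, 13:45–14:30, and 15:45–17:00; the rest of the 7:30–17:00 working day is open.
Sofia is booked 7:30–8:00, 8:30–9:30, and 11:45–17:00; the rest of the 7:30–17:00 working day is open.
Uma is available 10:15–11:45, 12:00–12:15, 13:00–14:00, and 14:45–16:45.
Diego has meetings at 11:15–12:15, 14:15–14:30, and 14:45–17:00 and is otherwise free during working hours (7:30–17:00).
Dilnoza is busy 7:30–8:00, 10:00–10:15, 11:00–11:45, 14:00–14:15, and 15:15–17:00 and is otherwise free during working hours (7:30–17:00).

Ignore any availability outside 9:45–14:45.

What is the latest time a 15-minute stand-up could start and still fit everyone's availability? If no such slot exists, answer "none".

Maya free within 07:30–17:00: 07:30–10:45, 12:45–13:45, 14:30–15:45.
Sofia free within 07:30–17:00: 08:00–08:30, 09:30–11:45.
Diego free within 07:30–17:00: 07:30–11:15, 12:15–14:15, 14:30–14:45.
Dilnoza free within 07:30–17:00: 08:00–10:00, 10:15–11:00, 11:45–14:00, 14:15–15:15.
Maya ∩ Sofia: 08:00–08:30, 09:30–10:45.
Maya ∩ Sofia ∩ Uma: 10:15–10:45.
Maya ∩ Sofia ∩ Uma ∩ Diego: 10:15–10:45.
Maya ∩ Sofia ∩ Uma ∩ Diego ∩ Dilnoza: 10:15–10:45.
Restricted to 09:45–14:45: 10:15–10:45.
Windows ≥ 15 min: 10:15–10:45.
Latest start in the last window 10:15–10:45 is 10:45 − 15 min = 10:30.

10:30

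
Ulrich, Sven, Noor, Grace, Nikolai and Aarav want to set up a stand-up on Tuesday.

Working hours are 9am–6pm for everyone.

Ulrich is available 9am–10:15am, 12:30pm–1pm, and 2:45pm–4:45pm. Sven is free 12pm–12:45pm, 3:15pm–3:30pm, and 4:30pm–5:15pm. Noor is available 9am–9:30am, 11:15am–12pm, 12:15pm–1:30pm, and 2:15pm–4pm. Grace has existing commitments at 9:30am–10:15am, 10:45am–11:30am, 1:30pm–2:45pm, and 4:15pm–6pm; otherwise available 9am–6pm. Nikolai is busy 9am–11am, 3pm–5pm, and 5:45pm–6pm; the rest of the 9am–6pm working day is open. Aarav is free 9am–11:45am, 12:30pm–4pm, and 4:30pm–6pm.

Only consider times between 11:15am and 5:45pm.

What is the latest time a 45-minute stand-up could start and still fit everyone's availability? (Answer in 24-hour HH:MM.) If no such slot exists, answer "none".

Grace free within 09:00–18:00: 09:00–09:30, 10:15–10:45, 11:30–13:30, 14:45–16:15.
Nikolai free within 09:00–18:00: 11:00–15:00, 17:00–17:45.
Ulrich ∩ Sven: 12:30–12:45, 15:15–15:30, 16:30–16:45.
Ulrich ∩ Sven ∩ Noor: 12:30–12:45, 15:15–15:30.
Ulrich ∩ Sven ∩ Noor ∩ Grace: 12:30–12:45, 15:15–15:30.
Ulrich ∩ Sven ∩ Noor ∩ Grace ∩ Nikolai: 12:30–12:45.
Ulrich ∩ Sven ∩ Noor ∩ Grace ∩ Nikolai ∩ Aarav: 12:30–12:45.
Restricted to 11:15–17:45: 12:30–12:45.
Windows ≥ 45 min: (none).

none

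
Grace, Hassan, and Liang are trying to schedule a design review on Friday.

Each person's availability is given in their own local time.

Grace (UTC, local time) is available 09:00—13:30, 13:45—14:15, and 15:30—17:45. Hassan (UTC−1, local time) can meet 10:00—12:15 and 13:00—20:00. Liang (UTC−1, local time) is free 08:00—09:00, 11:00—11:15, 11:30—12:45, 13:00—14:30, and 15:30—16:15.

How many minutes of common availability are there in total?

Grace → UTC: 09:00–13:30, 13:45–14:15, 15:30–17:45.
Hassan → UTC: 11:00–13:15, 14:00–21:00.
Liang → UTC: 09:00–10:00, 12:00–12:15, 12:30–13:45, 14:00–15:30, 16:30–17:15.
Grace ∩ Hassan: 11:00–13:15, 14:00–14:15, 15:30–17:45.
Grace ∩ Hassan ∩ Liang: 12:00–12:15, 12:30–13:15, 14:00–14:15, 16:30–17:15.
Total common minutes: 15 + 45 + 15 + 45 = 120.

120 minutes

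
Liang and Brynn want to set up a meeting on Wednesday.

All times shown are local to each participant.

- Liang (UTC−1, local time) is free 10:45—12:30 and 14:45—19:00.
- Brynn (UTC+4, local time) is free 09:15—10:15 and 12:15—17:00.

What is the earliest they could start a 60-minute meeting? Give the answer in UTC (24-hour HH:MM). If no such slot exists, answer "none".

Liang → UTC: 11:45–13:30, 15:45–20:00.
Brynn → UTC: 05:15–06:15, 08:15–13:00.
Liang ∩ Brynn: 11:45–13:00.
Windows ≥ 60 min: 11:45–13:00.
Earliest such window starts at 11:45.

11:45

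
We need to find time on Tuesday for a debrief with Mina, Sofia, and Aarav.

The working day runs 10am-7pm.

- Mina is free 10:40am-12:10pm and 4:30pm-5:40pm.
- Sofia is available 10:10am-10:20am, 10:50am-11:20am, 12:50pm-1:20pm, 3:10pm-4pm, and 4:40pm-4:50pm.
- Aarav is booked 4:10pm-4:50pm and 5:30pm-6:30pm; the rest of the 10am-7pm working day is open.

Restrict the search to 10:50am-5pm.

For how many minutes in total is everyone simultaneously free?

30 minutes

Aarav free within 10:00–19:00: 10:00–16:10, 16:50–17:30, 18:30–19:00.
Mina ∩ Sofia: 10:50–11:20, 16:40–16:50.
Mina ∩ Sofia ∩ Aarav: 10:50–11:20.
Restricted to 10:50–17:00: 10:50–11:20.
Total common minutes: 30.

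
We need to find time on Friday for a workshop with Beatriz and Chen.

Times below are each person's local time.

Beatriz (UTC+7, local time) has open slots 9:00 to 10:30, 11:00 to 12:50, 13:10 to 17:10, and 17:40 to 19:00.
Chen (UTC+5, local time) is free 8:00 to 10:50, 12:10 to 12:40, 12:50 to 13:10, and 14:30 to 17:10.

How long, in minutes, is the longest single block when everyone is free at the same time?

Beatriz → UTC: 02:00–03:30, 04:00–05:50, 06:10–10:10, 10:40–12:00.
Chen → UTC: 03:00–05:50, 07:10–07:40, 07:50–08:10, 09:30–12:10.
Beatriz ∩ Chen: 03:00–03:30, 04:00–05:50, 07:10–07:40, 07:50–08:10, 09:30–10:10, 10:40–12:00.
Common window lengths: 30, 110, 30, 20, 40, 80 min; longest is 110.

110 minutes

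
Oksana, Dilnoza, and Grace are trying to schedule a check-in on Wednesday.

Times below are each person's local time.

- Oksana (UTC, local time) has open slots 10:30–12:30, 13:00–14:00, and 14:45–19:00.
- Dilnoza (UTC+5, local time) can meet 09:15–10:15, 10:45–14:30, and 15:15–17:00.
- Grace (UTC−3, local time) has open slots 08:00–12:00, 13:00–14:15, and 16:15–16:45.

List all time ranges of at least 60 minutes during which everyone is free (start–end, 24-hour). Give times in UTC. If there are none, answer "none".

Oksana → UTC: 10:30–12:30, 13:00–14:00, 14:45–19:00.
Dilnoza → UTC: 04:15–05:15, 05:45–09:30, 10:15–12:00.
Grace → UTC: 11:00–15:00, 16:00–17:15, 19:15–19:45.
Oksana ∩ Dilnoza: 10:30–12:00.
Oksana ∩ Dilnoza ∩ Grace: 11:00–12:00.
Windows ≥ 60 min: 11:00–12:00.

11:00–12:00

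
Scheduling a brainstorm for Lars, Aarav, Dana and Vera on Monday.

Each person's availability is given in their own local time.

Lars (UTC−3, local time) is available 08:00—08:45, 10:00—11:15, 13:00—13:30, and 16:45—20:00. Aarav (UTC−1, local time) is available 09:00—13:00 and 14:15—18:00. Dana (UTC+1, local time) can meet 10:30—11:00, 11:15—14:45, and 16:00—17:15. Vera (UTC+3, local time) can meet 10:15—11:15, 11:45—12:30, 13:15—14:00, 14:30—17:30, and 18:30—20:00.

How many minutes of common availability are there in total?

75 minutes

Lars → UTC: 11:00–11:45, 13:00–14:15, 16:00–16:30, 19:45–23:00.
Aarav → UTC: 10:00–14:00, 15:15–19:00.
Dana → UTC: 09:30–10:00, 10:15–13:45, 15:00–16:15.
Vera → UTC: 07:15–08:15, 08:45–09:30, 10:15–11:00, 11:30–14:30, 15:30–17:00.
Lars ∩ Aarav: 11:00–11:45, 13:00–14:00, 16:00–16:30.
Lars ∩ Aarav ∩ Dana: 11:00–11:45, 13:00–13:45, 16:00–16:15.
Lars ∩ Aarav ∩ Dana ∩ Vera: 11:30–11:45, 13:00–13:45, 16:00–16:15.
Total common minutes: 15 + 45 + 15 = 75.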